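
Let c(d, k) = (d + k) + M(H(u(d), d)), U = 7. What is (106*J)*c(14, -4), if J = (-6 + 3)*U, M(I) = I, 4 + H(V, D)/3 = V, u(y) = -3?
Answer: 24486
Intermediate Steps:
H(V, D) = -12 + 3*V
c(d, k) = -21 + d + k (c(d, k) = (d + k) + (-12 + 3*(-3)) = (d + k) + (-12 - 9) = (d + k) - 21 = -21 + d + k)
J = -21 (J = (-6 + 3)*7 = -3*7 = -21)
(106*J)*c(14, -4) = (106*(-21))*(-21 + 14 - 4) = -2226*(-11) = 24486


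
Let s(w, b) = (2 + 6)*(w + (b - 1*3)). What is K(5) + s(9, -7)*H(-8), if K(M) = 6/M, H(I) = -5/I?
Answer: -19/5 ≈ -3.8000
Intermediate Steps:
s(w, b) = -24 + 8*b + 8*w (s(w, b) = 8*(w + (b - 3)) = 8*(w + (-3 + b)) = 8*(-3 + b + w) = -24 + 8*b + 8*w)
K(5) + s(9, -7)*H(-8) = 6/5 + (-24 + 8*(-7) + 8*9)*(-5/(-8)) = 6*(⅕) + (-24 - 56 + 72)*(-5*(-⅛)) = 6/5 - 8*5/8 = 6/5 - 5 = -19/5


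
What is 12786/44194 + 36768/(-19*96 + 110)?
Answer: -400752447/18937129 ≈ -21.162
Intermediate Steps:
12786/44194 + 36768/(-19*96 + 110) = 12786*(1/44194) + 36768/(-1824 + 110) = 6393/22097 + 36768/(-1714) = 6393/22097 + 36768*(-1/1714) = 6393/22097 - 18384/857 = -400752447/18937129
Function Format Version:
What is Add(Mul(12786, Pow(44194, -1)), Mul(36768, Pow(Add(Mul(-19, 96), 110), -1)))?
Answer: Rational(-400752447, 18937129) ≈ -21.162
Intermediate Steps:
Add(Mul(12786, Pow(44194, -1)), Mul(36768, Pow(Add(Mul(-19, 96), 110), -1))) = Add(Mul(12786, Rational(1, 44194)), Mul(36768, Pow(Add(-1824, 110), -1))) = Add(Rational(6393, 22097), Mul(36768, Pow(-1714, -1))) = Add(Rational(6393, 22097), Mul(36768, Rational(-1, 1714))) = Add(Rational(6393, 22097), Rational(-18384, 857)) = Rational(-400752447, 18937129)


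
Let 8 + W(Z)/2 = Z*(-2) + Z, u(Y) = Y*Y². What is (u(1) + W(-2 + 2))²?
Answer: 225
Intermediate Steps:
u(Y) = Y³
W(Z) = -16 - 2*Z (W(Z) = -16 + 2*(Z*(-2) + Z) = -16 + 2*(-2*Z + Z) = -16 + 2*(-Z) = -16 - 2*Z)
(u(1) + W(-2 + 2))² = (1³ + (-16 - 2*(-2 + 2)))² = (1 + (-16 - 2*0))² = (1 + (-16 + 0))² = (1 - 16)² = (-15)² = 225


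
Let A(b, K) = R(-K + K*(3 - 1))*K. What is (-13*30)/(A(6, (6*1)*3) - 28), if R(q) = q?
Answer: -195/148 ≈ -1.3176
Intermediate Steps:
A(b, K) = K² (A(b, K) = (-K + K*(3 - 1))*K = (-K + K*2)*K = (-K + 2*K)*K = K*K = K²)
(-13*30)/(A(6, (6*1)*3) - 28) = (-13*30)/(((6*1)*3)² - 28) = -390/((6*3)² - 28) = -390/(18² - 28) = -390/(324 - 28) = -390/296 = -390*1/296 = -195/148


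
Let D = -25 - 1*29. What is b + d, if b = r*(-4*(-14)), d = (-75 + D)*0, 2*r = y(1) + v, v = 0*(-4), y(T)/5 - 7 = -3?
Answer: 560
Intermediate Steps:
y(T) = 20 (y(T) = 35 + 5*(-3) = 35 - 15 = 20)
v = 0
D = -54 (D = -25 - 29 = -54)
r = 10 (r = (20 + 0)/2 = (½)*20 = 10)
d = 0 (d = (-75 - 54)*0 = -129*0 = 0)
b = 560 (b = 10*(-4*(-14)) = 10*56 = 560)
b + d = 560 + 0 = 560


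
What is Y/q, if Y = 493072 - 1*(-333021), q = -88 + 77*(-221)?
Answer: -826093/17105 ≈ -48.295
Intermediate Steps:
q = -17105 (q = -88 - 17017 = -17105)
Y = 826093 (Y = 493072 + 333021 = 826093)
Y/q = 826093/(-17105) = 826093*(-1/17105) = -826093/17105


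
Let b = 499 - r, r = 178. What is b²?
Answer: 103041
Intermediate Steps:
b = 321 (b = 499 - 1*178 = 499 - 178 = 321)
b² = 321² = 103041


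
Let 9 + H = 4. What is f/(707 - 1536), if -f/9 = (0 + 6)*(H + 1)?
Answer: -216/829 ≈ -0.26055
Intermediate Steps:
H = -5 (H = -9 + 4 = -5)
f = 216 (f = -9*(0 + 6)*(-5 + 1) = -54*(-4) = -9*(-24) = 216)
f/(707 - 1536) = 216/(707 - 1536) = 216/(-829) = 216*(-1/829) = -216/829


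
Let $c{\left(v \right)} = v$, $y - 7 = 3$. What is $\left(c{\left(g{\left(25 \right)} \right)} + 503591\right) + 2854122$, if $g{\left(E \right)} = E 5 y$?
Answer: $3358963$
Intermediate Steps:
$y = 10$ ($y = 7 + 3 = 10$)
$g{\left(E \right)} = 50 E$ ($g{\left(E \right)} = E 5 \cdot 10 = 5 E 10 = 50 E$)
$\left(c{\left(g{\left(25 \right)} \right)} + 503591\right) + 2854122 = \left(50 \cdot 25 + 503591\right) + 2854122 = \left(1250 + 503591\right) + 2854122 = 504841 + 2854122 = 3358963$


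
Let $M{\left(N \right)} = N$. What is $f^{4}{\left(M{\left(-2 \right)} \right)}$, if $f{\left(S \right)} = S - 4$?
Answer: $1296$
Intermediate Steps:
$f{\left(S \right)} = -4 + S$
$f^{4}{\left(M{\left(-2 \right)} \right)} = \left(-4 - 2\right)^{4} = \left(-6\right)^{4} = 1296$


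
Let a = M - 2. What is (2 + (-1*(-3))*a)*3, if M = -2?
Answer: -30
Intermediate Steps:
a = -4 (a = -2 - 2 = -4)
(2 + (-1*(-3))*a)*3 = (2 - 1*(-3)*(-4))*3 = (2 + 3*(-4))*3 = (2 - 12)*3 = -10*3 = -30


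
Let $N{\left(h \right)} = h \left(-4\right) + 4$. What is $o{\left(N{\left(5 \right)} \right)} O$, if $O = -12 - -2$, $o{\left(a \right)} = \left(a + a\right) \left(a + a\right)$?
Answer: $-10240$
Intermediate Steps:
$N{\left(h \right)} = 4 - 4 h$ ($N{\left(h \right)} = - 4 h + 4 = 4 - 4 h$)
$o{\left(a \right)} = 4 a^{2}$ ($o{\left(a \right)} = 2 a 2 a = 4 a^{2}$)
$O = -10$ ($O = -12 + 2 = -10$)
$o{\left(N{\left(5 \right)} \right)} O = 4 \left(4 - 20\right)^{2} \left(-10\right) = 4 \left(-16\right)^{2} \left(-10\right) = 4 \cdot 256 \left(-10\right) = 1024 \left(-10\right) = -10240$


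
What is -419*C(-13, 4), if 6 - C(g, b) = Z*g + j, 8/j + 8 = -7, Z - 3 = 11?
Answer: -1184932/15 ≈ -78996.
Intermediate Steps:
Z = 14 (Z = 3 + 11 = 14)
j = -8/15 (j = 8/(-8 - 7) = 8/(-15) = 8*(-1/15) = -8/15 ≈ -0.53333)
C(g, b) = 98/15 - 14*g (C(g, b) = 6 - (14*g - 8/15) = 6 - (-8/15 + 14*g) = 6 + (8/15 - 14*g) = 98/15 - 14*g)
-419*C(-13, 4) = -419*(98/15 - 14*(-13)) = -419*(98/15 + 182) = -419*2828/15 = -1184932/15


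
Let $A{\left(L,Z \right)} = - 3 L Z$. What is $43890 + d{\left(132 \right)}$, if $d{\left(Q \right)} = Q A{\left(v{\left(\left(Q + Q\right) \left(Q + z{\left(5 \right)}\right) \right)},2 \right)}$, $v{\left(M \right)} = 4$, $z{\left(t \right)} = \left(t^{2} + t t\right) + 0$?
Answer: $40722$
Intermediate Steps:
$z{\left(t \right)} = 2 t^{2}$ ($z{\left(t \right)} = \left(t^{2} + t^{2}\right) + 0 = 2 t^{2} + 0 = 2 t^{2}$)
$A{\left(L,Z \right)} = - 3 L Z$
$d{\left(Q \right)} = - 24 Q$ ($d{\left(Q \right)} = Q \left(\left(-3\right) 4 \cdot 2\right) = Q \left(-24\right) = - 24 Q$)
$43890 + d{\left(132 \right)} = 43890 - 3168 = 40722$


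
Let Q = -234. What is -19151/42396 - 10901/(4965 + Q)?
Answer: -184254059/66858492 ≈ -2.7559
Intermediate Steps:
-19151/42396 - 10901/(4965 + Q) = -19151/42396 - 10901/(4965 - 234) = -19151*1/42396 - 10901/4731 = -19151/42396 - 10901*1/4731 = -19151/42396 - 10901/4731 = -184254059/66858492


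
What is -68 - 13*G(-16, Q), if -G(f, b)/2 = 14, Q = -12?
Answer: 296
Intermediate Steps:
G(f, b) = -28 (G(f, b) = -2*14 = -28)
-68 - 13*G(-16, Q) = -68 - 13*(-28) = -68 + 364 = 296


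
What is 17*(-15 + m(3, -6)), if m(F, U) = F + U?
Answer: -306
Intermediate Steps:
17*(-15 + m(3, -6)) = 17*(-15 + (3 - 6)) = 17*(-15 - 3) = 17*(-18) = -306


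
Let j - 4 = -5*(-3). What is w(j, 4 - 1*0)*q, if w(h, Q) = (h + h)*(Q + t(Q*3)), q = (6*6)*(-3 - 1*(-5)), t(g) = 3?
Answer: 19152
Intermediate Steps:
j = 19 (j = 4 - 5*(-3) = 4 + 15 = 19)
q = 72 (q = 36*(-3 + 5) = 36*2 = 72)
w(h, Q) = 2*h*(3 + Q) (w(h, Q) = (h + h)*(Q + 3) = (2*h)*(3 + Q) = 2*h*(3 + Q))
w(j, 4 - 1*0)*q = (2*19*(3 + (4 - 1*0)))*72 = (2*19*(3 + (4 + 0)))*72 = (2*19*(3 + 4))*72 = (2*19*7)*72 = 266*72 = 19152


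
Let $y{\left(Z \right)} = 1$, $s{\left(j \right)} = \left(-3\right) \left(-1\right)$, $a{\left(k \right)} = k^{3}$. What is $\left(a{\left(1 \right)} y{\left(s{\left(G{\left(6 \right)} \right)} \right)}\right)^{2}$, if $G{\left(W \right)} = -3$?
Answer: $1$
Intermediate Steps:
$s{\left(j \right)} = 3$
$\left(a{\left(1 \right)} y{\left(s{\left(G{\left(6 \right)} \right)} \right)}\right)^{2} = \left(1^{3} \cdot 1\right)^{2} = \left(1 \cdot 1\right)^{2} = 1^{2} = 1$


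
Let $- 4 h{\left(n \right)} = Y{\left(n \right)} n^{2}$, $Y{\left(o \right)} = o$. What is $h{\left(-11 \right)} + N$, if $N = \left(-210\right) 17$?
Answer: $- \frac{12949}{4} \approx -3237.3$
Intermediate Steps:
$h{\left(n \right)} = - \frac{n^{3}}{4}$ ($h{\left(n \right)} = - \frac{n n^{2}}{4} = - \frac{n^{3}}{4}$)
$N = -3570$
$h{\left(-11 \right)} + N = - \frac{\left(-11\right)^{3}}{4} - 3570 = \left(- \frac{1}{4}\right) \left(-1331\right) - 3570 = \frac{1331}{4} - 3570 = - \frac{12949}{4}$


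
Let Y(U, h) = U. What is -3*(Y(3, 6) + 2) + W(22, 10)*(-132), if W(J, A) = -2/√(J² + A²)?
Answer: -15 + 66*√146/73 ≈ -4.0756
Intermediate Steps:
W(J, A) = -2/√(A² + J²)
-3*(Y(3, 6) + 2) + W(22, 10)*(-132) = -3*(3 + 2) - 2/√(10² + 22²)*(-132) = -3*5 - 2/√(100 + 484)*(-132) = -15 - √146/146*(-132) = -15 + 66*√146/73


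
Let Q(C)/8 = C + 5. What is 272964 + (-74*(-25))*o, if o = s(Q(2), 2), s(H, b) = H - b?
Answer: 372864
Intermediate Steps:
Q(C) = 40 + 8*C (Q(C) = 8*(C + 5) = 8*(5 + C) = 40 + 8*C)
o = 54 (o = (40 + 8*2) - 1*2 = (40 + 16) - 2 = 56 - 2 = 54)
272964 + (-74*(-25))*o = 272964 - 74*(-25)*54 = 272964 + 1850*54 = 272964 + 99900 = 372864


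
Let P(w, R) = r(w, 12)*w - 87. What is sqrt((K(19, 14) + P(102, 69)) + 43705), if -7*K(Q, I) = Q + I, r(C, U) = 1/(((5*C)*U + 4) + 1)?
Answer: sqrt(1335657385)/175 ≈ 208.84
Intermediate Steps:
r(C, U) = 1/(5 + 5*C*U) (r(C, U) = 1/((5*C*U + 4) + 1) = 1/((4 + 5*C*U) + 1) = 1/(5 + 5*C*U))
K(Q, I) = -I/7 - Q/7 (K(Q, I) = -(Q + I)/7 = -(I + Q)/7 = -I/7 - Q/7)
P(w, R) = -87 + w/(5*(1 + 12*w)) (P(w, R) = (1/(5*(1 + w*12)))*w - 87 = (1/(5*(1 + 12*w)))*w - 87 = w/(5*(1 + 12*w)) - 87 = -87 + w/(5*(1 + 12*w)))
sqrt((K(19, 14) + P(102, 69)) + 43705) = sqrt(((-1/7*14 - 1/7*19) + (-435 - 5219*102)/(5*(1 + 12*102))) + 43705) = sqrt(((-2 - 19/7) + (-435 - 532338)/(5*(1 + 1224))) + 43705) = sqrt((-33/7 + (1/5)*(-532773)/1225) + 43705) = sqrt((-33/7 + (1/5)*(1/1225)*(-532773)) + 43705) = sqrt((-33/7 - 532773/6125) + 43705) = sqrt(-561648/6125 + 43705) = sqrt(267131477/6125) = sqrt(1335657385)/175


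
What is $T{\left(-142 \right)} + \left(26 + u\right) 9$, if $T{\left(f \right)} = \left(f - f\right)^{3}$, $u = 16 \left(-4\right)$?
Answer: $-342$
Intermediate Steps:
$u = -64$
$T{\left(f \right)} = 0$ ($T{\left(f \right)} = 0^{3} = 0$)
$T{\left(-142 \right)} + \left(26 + u\right) 9 = 0 + \left(26 - 64\right) 9 = 0 - 342 = -342$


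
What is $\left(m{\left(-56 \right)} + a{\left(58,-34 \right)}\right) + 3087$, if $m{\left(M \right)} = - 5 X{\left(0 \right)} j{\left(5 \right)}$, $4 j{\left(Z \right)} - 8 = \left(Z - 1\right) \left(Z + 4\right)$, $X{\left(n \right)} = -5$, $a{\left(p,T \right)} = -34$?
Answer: $3328$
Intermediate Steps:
$j{\left(Z \right)} = 2 + \frac{\left(-1 + Z\right) \left(4 + Z\right)}{4}$ ($j{\left(Z \right)} = 2 + \frac{\left(Z - 1\right) \left(Z + 4\right)}{4} = 2 + \frac{\left(-1 + Z\right) \left(4 + Z\right)}{4}$)
$m{\left(M \right)} = 275$ ($m{\left(M \right)} = \left(-5\right) \left(-5\right) \left(1 + \frac{5^{2}}{4} + \frac{3}{4} \cdot 5\right) = 25 \left(1 + \frac{1}{4} \cdot 25 + \frac{15}{4}\right) = 25 \left(1 + \frac{25}{4} + \frac{15}{4}\right) = 25 \cdot 11 = 275$)
$\left(m{\left(-56 \right)} + a{\left(58,-34 \right)}\right) + 3087 = \left(275 - 34\right) + 3087 = 241 + 3087 = 3328$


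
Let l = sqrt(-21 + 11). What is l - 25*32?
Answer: -800 + I*sqrt(10) ≈ -800.0 + 3.1623*I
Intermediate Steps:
l = I*sqrt(10) (l = sqrt(-10) = I*sqrt(10) ≈ 3.1623*I)
l - 25*32 = I*sqrt(10) - 25*32 = I*sqrt(10) - 800 = -800 + I*sqrt(10)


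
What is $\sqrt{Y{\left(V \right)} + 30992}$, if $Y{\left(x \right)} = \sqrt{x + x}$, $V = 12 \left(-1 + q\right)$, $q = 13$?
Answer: $2 \sqrt{7748 + 3 \sqrt{2}} \approx 176.09$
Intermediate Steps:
$V = 144$ ($V = 12 \left(-1 + 13\right) = 12 \cdot 12 = 144$)
$Y{\left(x \right)} = \sqrt{2} \sqrt{x}$ ($Y{\left(x \right)} = \sqrt{2 x} = \sqrt{2} \sqrt{x}$)
$\sqrt{Y{\left(V \right)} + 30992} = \sqrt{\sqrt{2} \sqrt{144} + 30992} = \sqrt{\sqrt{2} \cdot 12 + 30992} = \sqrt{12 \sqrt{2} + 30992} = \sqrt{30992 + 12 \sqrt{2}}$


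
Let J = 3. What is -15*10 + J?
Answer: -147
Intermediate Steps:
-15*10 + J = -15*10 + 3 = -150 + 3 = -147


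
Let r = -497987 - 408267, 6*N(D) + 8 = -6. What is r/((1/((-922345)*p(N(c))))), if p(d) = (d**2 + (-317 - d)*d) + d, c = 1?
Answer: 1848964006533560/3 ≈ 6.1632e+14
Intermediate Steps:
N(D) = -7/3 (N(D) = -4/3 + (1/6)*(-6) = -4/3 - 1 = -7/3)
r = -906254
p(d) = d + d**2 + d*(-317 - d) (p(d) = (d**2 + d*(-317 - d)) + d = d + d**2 + d*(-317 - d))
r/((1/((-922345)*p(N(c))))) = -906254/(1/((-922345)*((-316*(-7/3))))) = -906254/((-1/(922345*2212/3))) = -906254/((-1/922345*3/2212)) = -906254/(-3/2040227140) = -906254*(-2040227140/3) = 1848964006533560/3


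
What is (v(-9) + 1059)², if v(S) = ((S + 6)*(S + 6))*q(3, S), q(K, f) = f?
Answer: 956484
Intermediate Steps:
v(S) = S*(6 + S)² (v(S) = ((S + 6)*(S + 6))*S = ((6 + S)*(6 + S))*S = (6 + S)²*S = S*(6 + S)²)
(v(-9) + 1059)² = (-9*(6 - 9)² + 1059)² = (-9*(-3)² + 1059)² = (-9*9 + 1059)² = (-81 + 1059)² = 978² = 956484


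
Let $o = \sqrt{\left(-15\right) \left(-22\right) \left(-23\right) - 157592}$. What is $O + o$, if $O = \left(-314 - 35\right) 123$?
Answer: $-42927 + i \sqrt{165182} \approx -42927.0 + 406.43 i$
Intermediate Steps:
$O = -42927$ ($O = \left(-349\right) 123 = -42927$)
$o = i \sqrt{165182}$ ($o = \sqrt{330 \left(-23\right) - 157592} = \sqrt{-7590 - 157592} = \sqrt{-165182} = i \sqrt{165182} \approx 406.43 i$)
$O + o = -42927 + i \sqrt{165182}$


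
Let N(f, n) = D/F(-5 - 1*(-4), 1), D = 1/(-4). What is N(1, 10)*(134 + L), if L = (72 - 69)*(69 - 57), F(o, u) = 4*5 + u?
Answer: -85/42 ≈ -2.0238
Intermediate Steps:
F(o, u) = 20 + u
L = 36 (L = 3*12 = 36)
D = -¼ ≈ -0.25000
N(f, n) = -1/84 (N(f, n) = -1/(4*(20 + 1)) = -¼/21 = -¼*1/21 = -1/84)
N(1, 10)*(134 + L) = -(134 + 36)/84 = -1/84*170 = -85/42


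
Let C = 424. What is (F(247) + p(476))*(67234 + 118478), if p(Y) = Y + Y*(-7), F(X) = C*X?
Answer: 18918852864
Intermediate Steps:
F(X) = 424*X
p(Y) = -6*Y (p(Y) = Y - 7*Y = -6*Y)
(F(247) + p(476))*(67234 + 118478) = (424*247 - 6*476)*(67234 + 118478) = (104728 - 2856)*185712 = 101872*185712 = 18918852864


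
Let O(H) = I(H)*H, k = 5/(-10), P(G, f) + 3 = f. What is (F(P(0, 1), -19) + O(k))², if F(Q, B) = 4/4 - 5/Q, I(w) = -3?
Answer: 25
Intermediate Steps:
P(G, f) = -3 + f
F(Q, B) = 1 - 5/Q (F(Q, B) = 4*(¼) - 5/Q = 1 - 5/Q)
k = -½ (k = 5*(-⅒) = -½ ≈ -0.50000)
O(H) = -3*H
(F(P(0, 1), -19) + O(k))² = ((-5 + (-3 + 1))/(-3 + 1) - 3*(-½))² = ((-5 - 2)/(-2) + 3/2)² = (-½*(-7) + 3/2)² = (7/2 + 3/2)² = 5² = 25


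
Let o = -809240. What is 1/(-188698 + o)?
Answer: -1/997938 ≈ -1.0021e-6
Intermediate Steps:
1/(-188698 + o) = 1/(-188698 - 809240) = 1/(-997938) = -1/997938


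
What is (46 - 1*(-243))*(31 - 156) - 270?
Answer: -36395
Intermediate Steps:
(46 - 1*(-243))*(31 - 156) - 270 = (46 + 243)*(-125) - 270 = 289*(-125) - 270 = -36125 - 270 = -36395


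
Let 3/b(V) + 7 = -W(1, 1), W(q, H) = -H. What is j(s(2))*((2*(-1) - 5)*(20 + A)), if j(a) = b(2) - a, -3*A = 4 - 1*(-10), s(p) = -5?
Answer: -483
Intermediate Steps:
b(V) = -½ (b(V) = 3/(-7 - (-1)) = 3/(-7 - 1*(-1)) = 3/(-7 + 1) = 3/(-6) = 3*(-⅙) = -½)
A = -14/3 (A = -(4 - 1*(-10))/3 = -(4 + 10)/3 = -⅓*14 = -14/3 ≈ -4.6667)
j(a) = -½ - a
j(s(2))*((2*(-1) - 5)*(20 + A)) = (-½ - 1*(-5))*((2*(-1) - 5)*(20 - 14/3)) = (-½ + 5)*((-2 - 5)*(46/3)) = 9*(-7*46/3)/2 = (9/2)*(-322/3) = -483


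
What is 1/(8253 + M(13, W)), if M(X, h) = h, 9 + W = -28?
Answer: 1/8216 ≈ 0.00012171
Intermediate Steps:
W = -37 (W = -9 - 28 = -37)
1/(8253 + M(13, W)) = 1/(8253 - 37) = 1/8216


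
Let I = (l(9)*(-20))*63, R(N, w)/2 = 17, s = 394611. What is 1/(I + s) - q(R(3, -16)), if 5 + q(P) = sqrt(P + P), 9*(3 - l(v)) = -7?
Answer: 1949256/389851 - 2*sqrt(17) ≈ -3.2462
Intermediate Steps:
l(v) = 34/9 (l(v) = 3 - 1/9*(-7) = 3 + 7/9 = 34/9)
R(N, w) = 34 (R(N, w) = 2*17 = 34)
q(P) = -5 + sqrt(2)*sqrt(P) (q(P) = -5 + sqrt(P + P) = -5 + sqrt(2*P) = -5 + sqrt(2)*sqrt(P))
I = -4760 (I = ((34/9)*(-20))*63 = -680/9*63 = -4760)
1/(I + s) - q(R(3, -16)) = 1/(-4760 + 394611) - (-5 + sqrt(2)*sqrt(34)) = 1/389851 - (-5 + 2*sqrt(17)) = 1/389851 + (5 - 2*sqrt(17)) = 1949256/389851 - 2*sqrt(17)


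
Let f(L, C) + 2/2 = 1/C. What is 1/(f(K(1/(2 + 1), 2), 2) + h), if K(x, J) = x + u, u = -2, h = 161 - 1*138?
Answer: 2/45 ≈ 0.044444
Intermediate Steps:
h = 23 (h = 161 - 138 = 23)
K(x, J) = -2 + x (K(x, J) = x - 2 = -2 + x)
f(L, C) = -1 + 1/C
1/(f(K(1/(2 + 1), 2), 2) + h) = 1/((1 - 1*2)/2 + 23) = 1/((1 - 2)/2 + 23) = 1/((½)*(-1) + 23) = 1/(-½ + 23) = 1/(45/2) = 2/45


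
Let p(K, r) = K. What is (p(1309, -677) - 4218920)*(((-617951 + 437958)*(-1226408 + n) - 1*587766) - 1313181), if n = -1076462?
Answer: -1748193766118717393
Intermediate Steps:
(p(1309, -677) - 4218920)*(((-617951 + 437958)*(-1226408 + n) - 1*587766) - 1313181) = (1309 - 4218920)*(((-617951 + 437958)*(-1226408 - 1076462) - 1*587766) - 1313181) = -4217611*((-179993*(-2302870) - 587766) - 1313181) = -4217611*((414500479910 - 587766) - 1313181) = -4217611*(414499892144 - 1313181) = -4217611*414498578963 = -1748193766118717393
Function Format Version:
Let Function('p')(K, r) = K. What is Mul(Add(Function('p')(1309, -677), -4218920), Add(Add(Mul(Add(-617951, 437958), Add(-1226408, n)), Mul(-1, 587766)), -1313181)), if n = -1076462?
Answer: -1748193766118717393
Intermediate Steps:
Mul(Add(Function('p')(1309, -677), -4218920), Add(Add(Mul(Add(-617951, 437958), Add(-1226408, n)), Mul(-1, 587766)), -1313181)) = Mul(Add(1309, -4218920), Add(Add(Mul(Add(-617951, 437958), Add(-1226408, -1076462)), Mul(-1, 587766)), -1313181)) = Mul(-4217611, Add(Add(Mul(-179993, -2302870), -587766), -1313181)) = Mul(-4217611, Add(Add(414500479910, -587766), -1313181)) = Mul(-4217611, Add(414499892144, -1313181)) = Mul(-4217611, 414498578963) = -1748193766118717393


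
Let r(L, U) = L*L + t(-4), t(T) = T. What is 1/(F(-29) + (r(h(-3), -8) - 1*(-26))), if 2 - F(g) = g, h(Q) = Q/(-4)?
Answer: 16/857 ≈ 0.018670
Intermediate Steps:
h(Q) = -Q/4 (h(Q) = Q*(-¼) = -Q/4)
F(g) = 2 - g
r(L, U) = -4 + L² (r(L, U) = L*L - 4 = L² - 4 = -4 + L²)
1/(F(-29) + (r(h(-3), -8) - 1*(-26))) = 1/((2 - 1*(-29)) + ((-4 + (-¼*(-3))²) - 1*(-26))) = 1/((2 + 29) + ((-4 + (¾)²) + 26)) = 1/(31 + ((-4 + 9/16) + 26)) = 1/(31 + (-55/16 + 26)) = 1/(31 + 361/16) = 1/(857/16) = 16/857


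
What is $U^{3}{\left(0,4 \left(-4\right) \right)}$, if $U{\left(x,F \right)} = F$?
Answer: $-4096$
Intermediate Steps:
$U^{3}{\left(0,4 \left(-4\right) \right)} = \left(4 \left(-4\right)\right)^{3} = \left(-16\right)^{3} = -4096$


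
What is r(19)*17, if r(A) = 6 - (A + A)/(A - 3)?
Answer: 493/8 ≈ 61.625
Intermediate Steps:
r(A) = 6 - 2*A/(-3 + A)
r(19)*17 = (2*(-9 + 2*19)/(-3 + 19))*17 = (2*(-9 + 38)/16)*17 = (2*(1/16)*29)*17 = (29/8)*17 = 493/8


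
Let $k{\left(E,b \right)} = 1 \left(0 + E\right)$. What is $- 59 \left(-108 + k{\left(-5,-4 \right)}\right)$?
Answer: $6667$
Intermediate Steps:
$k{\left(E,b \right)} = E$ ($k{\left(E,b \right)} = 1 E = E$)
$- 59 \left(-108 + k{\left(-5,-4 \right)}\right) = - 59 \left(-108 - 5\right) = \left(-59\right) \left(-113\right) = 6667$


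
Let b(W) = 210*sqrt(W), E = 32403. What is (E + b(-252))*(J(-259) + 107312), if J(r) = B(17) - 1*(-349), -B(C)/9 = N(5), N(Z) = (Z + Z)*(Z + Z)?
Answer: 3459376683 + 134518860*I*sqrt(7) ≈ 3.4594e+9 + 3.559e+8*I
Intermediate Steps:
N(Z) = 4*Z**2 (N(Z) = (2*Z)*(2*Z) = 4*Z**2)
B(C) = -900 (B(C) = -36*5**2 = -36*25 = -9*100 = -900)
J(r) = -551 (J(r) = -900 - 1*(-349) = -900 + 349 = -551)
(E + b(-252))*(J(-259) + 107312) = (32403 + 210*sqrt(-252))*(-551 + 107312) = (32403 + 210*(6*I*sqrt(7)))*106761 = (32403 + 1260*I*sqrt(7))*106761 = 3459376683 + 134518860*I*sqrt(7)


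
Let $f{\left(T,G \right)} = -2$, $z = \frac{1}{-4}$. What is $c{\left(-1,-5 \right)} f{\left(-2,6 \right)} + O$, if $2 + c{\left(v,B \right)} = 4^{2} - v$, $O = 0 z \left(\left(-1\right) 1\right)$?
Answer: $-30$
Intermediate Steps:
$z = - \frac{1}{4} \approx -0.25$
$O = 0$ ($O = 0 \left(- \frac{1}{4}\right) \left(\left(-1\right) 1\right) = 0 \left(-1\right) = 0$)
$c{\left(v,B \right)} = 14 - v$ ($c{\left(v,B \right)} = -2 - \left(-16 + v\right) = 14 - v$)
$c{\left(-1,-5 \right)} f{\left(-2,6 \right)} + O = \left(14 - -1\right) \left(-2\right) + 0 = \left(14 + 1\right) \left(-2\right) + 0 = 15 \left(-2\right) + 0 = -30 + 0 = -30$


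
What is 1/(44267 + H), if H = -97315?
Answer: -1/53048 ≈ -1.8851e-5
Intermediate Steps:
1/(44267 + H) = 1/(44267 - 97315) = 1/(-53048) = -1/53048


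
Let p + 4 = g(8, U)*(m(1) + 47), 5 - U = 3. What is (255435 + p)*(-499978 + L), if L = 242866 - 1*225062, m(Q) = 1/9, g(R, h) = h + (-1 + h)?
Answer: -369691002758/3 ≈ -1.2323e+11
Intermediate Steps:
U = 2 (U = 5 - 1*3 = 5 - 3 = 2)
g(R, h) = -1 + 2*h
m(Q) = 1/9 (m(Q) = 1*(1/9) = 1/9)
L = 17804 (L = 242866 - 225062 = 17804)
p = 412/3 (p = -4 + (-1 + 2*2)*(1/9 + 47) = -4 + (-1 + 4)*(424/9) = -4 + 3*(424/9) = -4 + 424/3 = 412/3 ≈ 137.33)
(255435 + p)*(-499978 + L) = (255435 + 412/3)*(-499978 + 17804) = (766717/3)*(-482174) = -369691002758/3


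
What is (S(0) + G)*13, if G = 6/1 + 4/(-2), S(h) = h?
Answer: 52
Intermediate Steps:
G = 4 (G = 6*1 + 4*(-½) = 6 - 2 = 4)
(S(0) + G)*13 = (0 + 4)*13 = 4*13 = 52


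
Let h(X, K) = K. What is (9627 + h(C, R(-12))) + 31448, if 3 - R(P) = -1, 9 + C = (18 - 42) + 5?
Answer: 41079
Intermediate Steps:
C = -28 (C = -9 + ((18 - 42) + 5) = -9 + (-24 + 5) = -9 - 19 = -28)
R(P) = 4 (R(P) = 3 - 1*(-1) = 3 + 1 = 4)
(9627 + h(C, R(-12))) + 31448 = (9627 + 4) + 31448 = 9631 + 31448 = 41079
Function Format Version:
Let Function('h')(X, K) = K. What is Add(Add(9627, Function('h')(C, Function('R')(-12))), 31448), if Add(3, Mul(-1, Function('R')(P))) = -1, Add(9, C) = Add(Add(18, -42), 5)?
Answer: 41079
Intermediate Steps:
C = -28 (C = Add(-9, Add(Add(18, -42), 5)) = Add(-9, Add(-24, 5)) = Add(-9, -19) = -28)
Function('R')(P) = 4 (Function('R')(P) = Add(3, Mul(-1, -1)) = Add(3, 1) = 4)
Add(Add(9627, Function('h')(C, Function('R')(-12))), 31448) = Add(Add(9627, 4), 31448) = Add(9631, 31448) = 41079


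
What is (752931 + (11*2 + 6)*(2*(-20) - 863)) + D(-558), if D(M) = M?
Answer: 727089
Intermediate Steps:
(752931 + (11*2 + 6)*(2*(-20) - 863)) + D(-558) = (752931 + (11*2 + 6)*(2*(-20) - 863)) - 558 = (752931 + (22 + 6)*(-40 - 863)) - 558 = (752931 + 28*(-903)) - 558 = (752931 - 25284) - 558 = 727647 - 558 = 727089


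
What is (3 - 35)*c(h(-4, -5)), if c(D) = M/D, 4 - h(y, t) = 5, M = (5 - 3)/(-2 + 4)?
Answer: 32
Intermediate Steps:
M = 1 (M = 2/2 = 2*(½) = 1)
h(y, t) = -1 (h(y, t) = 4 - 1*5 = 4 - 5 = -1)
c(D) = 1/D
(3 - 35)*c(h(-4, -5)) = (3 - 35)/(-1) = -32*(-1) = 32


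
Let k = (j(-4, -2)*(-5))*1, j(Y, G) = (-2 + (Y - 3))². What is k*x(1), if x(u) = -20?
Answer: 8100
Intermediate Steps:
j(Y, G) = (-5 + Y)² (j(Y, G) = (-2 + (-3 + Y))² = (-5 + Y)²)
k = -405 (k = ((-5 - 4)²*(-5))*1 = ((-9)²*(-5))*1 = (81*(-5))*1 = -405*1 = -405)
k*x(1) = -405*(-20) = 8100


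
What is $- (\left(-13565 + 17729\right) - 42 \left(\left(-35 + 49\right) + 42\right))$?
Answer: $-1812$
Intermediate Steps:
$- (\left(-13565 + 17729\right) - 42 \left(\left(-35 + 49\right) + 42\right)) = - (4164 - 42 \left(14 + 42\right)) = - (4164 - 42 \cdot 56) = - (4164 - 2352) = \left(-1\right) 1812 = -1812$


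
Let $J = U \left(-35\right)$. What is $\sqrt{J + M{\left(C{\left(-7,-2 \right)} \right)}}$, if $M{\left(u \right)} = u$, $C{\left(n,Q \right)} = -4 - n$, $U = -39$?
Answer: $6 \sqrt{38} \approx 36.987$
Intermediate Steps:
$J = 1365$ ($J = \left(-39\right) \left(-35\right) = 1365$)
$\sqrt{J + M{\left(C{\left(-7,-2 \right)} \right)}} = \sqrt{1365 - -3} = \sqrt{1365 + \left(-4 + 7\right)} = \sqrt{1365 + 3} = \sqrt{1368} = 6 \sqrt{38}$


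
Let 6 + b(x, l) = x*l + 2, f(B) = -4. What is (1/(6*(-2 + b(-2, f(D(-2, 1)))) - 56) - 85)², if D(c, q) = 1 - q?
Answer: 13995081/1936 ≈ 7228.9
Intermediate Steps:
b(x, l) = -4 + l*x (b(x, l) = -6 + (x*l + 2) = -6 + (l*x + 2) = -6 + (2 + l*x) = -4 + l*x)
(1/(6*(-2 + b(-2, f(D(-2, 1)))) - 56) - 85)² = (1/(6*(-2 + (-4 - 4*(-2))) - 56) - 85)² = (1/(6*(-2 + (-4 + 8)) - 56) - 85)² = (1/(6*(-2 + 4) - 56) - 85)² = (1/(6*2 - 56) - 85)² = (1/(12 - 56) - 85)² = (1/(-44) - 85)² = (-1/44 - 85)² = (-3741/44)² = 13995081/1936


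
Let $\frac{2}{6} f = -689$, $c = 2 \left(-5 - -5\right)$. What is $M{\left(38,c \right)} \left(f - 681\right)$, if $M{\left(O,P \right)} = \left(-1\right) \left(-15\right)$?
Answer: $-41220$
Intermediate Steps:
$c = 0$ ($c = 2 \left(-5 + 5\right) = 2 \cdot 0 = 0$)
$M{\left(O,P \right)} = 15$
$f = -2067$ ($f = 3 \left(-689\right) = -2067$)
$M{\left(38,c \right)} \left(f - 681\right) = 15 \left(-2067 - 681\right) = 15 \left(-2748\right) = -41220$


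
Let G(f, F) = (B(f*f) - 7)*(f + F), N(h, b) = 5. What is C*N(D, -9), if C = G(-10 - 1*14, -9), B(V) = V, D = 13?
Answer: -93885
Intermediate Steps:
G(f, F) = (-7 + f²)*(F + f) (G(f, F) = (f*f - 7)*(f + F) = (f² - 7)*(F + f) = (-7 + f²)*(F + f))
C = -18777 (C = (-10 - 1*14)³ - 7*(-9) - 7*(-10 - 1*14) - 9*(-10 - 1*14)² = (-10 - 14)³ + 63 - 7*(-10 - 14) - 9*(-10 - 14)² = (-24)³ + 63 - 7*(-24) - 9*(-24)² = -13824 + 63 + 168 - 9*576 = -13824 + 63 + 168 - 5184 = -18777)
C*N(D, -9) = -18777*5 = -93885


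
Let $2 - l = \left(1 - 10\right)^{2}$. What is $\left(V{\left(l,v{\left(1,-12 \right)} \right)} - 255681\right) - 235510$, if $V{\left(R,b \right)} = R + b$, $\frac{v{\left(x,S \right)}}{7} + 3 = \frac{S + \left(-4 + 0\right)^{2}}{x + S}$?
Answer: $- \frac{5404229}{11} \approx -4.9129 \cdot 10^{5}$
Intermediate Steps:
$l = -79$ ($l = 2 - \left(1 - 10\right)^{2} = 2 - \left(-9\right)^{2} = 2 - 81 = -79$)
$v{\left(x,S \right)} = -21 + \frac{7 \left(16 + S\right)}{S + x}$ ($v{\left(x,S \right)} = -21 + 7 \frac{S + \left(-4 + 0\right)^{2}}{x + S} = -21 + 7 \frac{S + \left(-4\right)^{2}}{S + x} = -21 + 7 \frac{S + 16}{S + x} = -21 + 7 \frac{16 + S}{S + x} = -21 + \frac{7 \left(16 + S\right)}{S + x}$)
$\left(V{\left(l,v{\left(1,-12 \right)} \right)} - 255681\right) - 235510 = \left(\left(-79 + \frac{7 \left(16 - 3 - -24\right)}{-12 + 1}\right) - 255681\right) - 235510 = \left(\left(-79 + \frac{7 \left(16 - 3 + 24\right)}{-11}\right) - 255681\right) - 235510 = \left(\left(-79 + 7 \left(- \frac{1}{11}\right) 37\right) - 255681\right) - 235510 = \left(\left(-79 - \frac{259}{11}\right) - 255681\right) - 235510 = \left(- \frac{1128}{11} - 255681\right) - 235510 = - \frac{2813619}{11} - 235510 = - \frac{5404229}{11}$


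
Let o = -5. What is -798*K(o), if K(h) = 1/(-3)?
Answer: 266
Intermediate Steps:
K(h) = -1/3
-798*K(o) = -798*(-1/3) = 266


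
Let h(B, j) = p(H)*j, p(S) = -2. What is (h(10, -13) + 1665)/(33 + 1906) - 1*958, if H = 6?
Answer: -1855871/1939 ≈ -957.13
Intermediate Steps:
h(B, j) = -2*j
(h(10, -13) + 1665)/(33 + 1906) - 1*958 = (-2*(-13) + 1665)/(33 + 1906) - 1*958 = (26 + 1665)/1939 - 958 = 1691*(1/1939) - 958 = 1691/1939 - 958 = -1855871/1939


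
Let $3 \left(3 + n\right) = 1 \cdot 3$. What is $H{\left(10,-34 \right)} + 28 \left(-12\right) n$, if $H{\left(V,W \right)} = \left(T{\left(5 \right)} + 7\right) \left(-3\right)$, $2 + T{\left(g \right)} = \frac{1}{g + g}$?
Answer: $\frac{6567}{10} \approx 656.7$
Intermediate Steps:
$T{\left(g \right)} = -2 + \frac{1}{2 g}$ ($T{\left(g \right)} = -2 + \frac{1}{g + g} = -2 + \frac{1}{2 g}$)
$n = -2$ ($n = -3 + \frac{1 \cdot 3}{3} = -3 + \frac{1}{3} \cdot 3 = -3 + 1 = -2$)
$H{\left(V,W \right)} = - \frac{153}{10}$ ($H{\left(V,W \right)} = \left(\left(-2 + \frac{1}{2 \cdot 5}\right) + 7\right) \left(-3\right) = \left(\left(-2 + \frac{1}{2} \cdot \frac{1}{5}\right) + 7\right) \left(-3\right) = \left(\left(-2 + \frac{1}{10}\right) + 7\right) \left(-3\right) = \left(- \frac{19}{10} + 7\right) \left(-3\right) = \frac{51}{10} \left(-3\right) = - \frac{153}{10}$)
$H{\left(10,-34 \right)} + 28 \left(-12\right) n = - \frac{153}{10} + 28 \left(-12\right) \left(-2\right) = - \frac{153}{10} - -672 = - \frac{153}{10} + 672 = \frac{6567}{10}$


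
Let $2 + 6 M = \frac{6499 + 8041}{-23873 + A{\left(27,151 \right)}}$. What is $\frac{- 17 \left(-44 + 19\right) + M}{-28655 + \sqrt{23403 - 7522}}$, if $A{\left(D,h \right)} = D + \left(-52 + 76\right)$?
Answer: $- \frac{144908134415}{9780040438184} - \frac{5056993 \sqrt{15881}}{9780040438184} \approx -0.014882$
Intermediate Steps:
$A{\left(D,h \right)} = 24 + D$ ($A{\left(D,h \right)} = D + 24 = 24 + D$)
$M = - \frac{5182}{11911}$ ($M = - \frac{1}{3} + \frac{\left(6499 + 8041\right) \frac{1}{-23873 + \left(24 + 27\right)}}{6} = - \frac{1}{3} + \frac{14540 \frac{1}{-23873 + 51}}{6} = - \frac{1}{3} + \frac{14540 \frac{1}{-23822}}{6} = - \frac{1}{3} + \frac{14540 \left(- \frac{1}{23822}\right)}{6} = - \frac{1}{3} + \frac{1}{6} \left(- \frac{7270}{11911}\right) = - \frac{1}{3} - \frac{3635}{35733} = - \frac{5182}{11911} \approx -0.43506$)
$\frac{- 17 \left(-44 + 19\right) + M}{-28655 + \sqrt{23403 - 7522}} = \frac{- 17 \left(-44 + 19\right) - \frac{5182}{11911}}{-28655 + \sqrt{23403 - 7522}} = \frac{\left(-17\right) \left(-25\right) - \frac{5182}{11911}}{-28655 + \sqrt{15881}} = \frac{425 - \frac{5182}{11911}}{-28655 + \sqrt{15881}} = \frac{5056993}{11911 \left(-28655 + \sqrt{15881}\right)}$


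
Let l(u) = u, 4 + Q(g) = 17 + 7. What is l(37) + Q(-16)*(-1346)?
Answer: -26883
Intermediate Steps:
Q(g) = 20 (Q(g) = -4 + (17 + 7) = -4 + 24 = 20)
l(37) + Q(-16)*(-1346) = 37 + 20*(-1346) = 37 - 26920 = -26883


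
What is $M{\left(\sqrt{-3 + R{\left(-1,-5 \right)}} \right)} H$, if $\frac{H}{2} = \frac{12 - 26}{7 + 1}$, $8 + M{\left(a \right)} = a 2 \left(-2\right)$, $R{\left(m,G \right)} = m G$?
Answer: $28 + 14 \sqrt{2} \approx 47.799$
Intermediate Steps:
$R{\left(m,G \right)} = G m$
$M{\left(a \right)} = -8 - 4 a$ ($M{\left(a \right)} = -8 + a 2 \left(-2\right) = -8 + 2 a \left(-2\right) = -8 - 4 a$)
$H = - \frac{7}{2}$ ($H = 2 \frac{12 - 26}{7 + 1} = 2 \left(- \frac{14}{8}\right) = 2 \left(\left(-14\right) \frac{1}{8}\right) = 2 \left(- \frac{7}{4}\right) = - \frac{7}{2} \approx -3.5$)
$M{\left(\sqrt{-3 + R{\left(-1,-5 \right)}} \right)} H = \left(-8 - 4 \sqrt{-3 - -5}\right) \left(- \frac{7}{2}\right) = \left(-8 - 4 \sqrt{-3 + 5}\right) \left(- \frac{7}{2}\right) = \left(-8 - 4 \sqrt{2}\right) \left(- \frac{7}{2}\right) = 28 + 14 \sqrt{2}$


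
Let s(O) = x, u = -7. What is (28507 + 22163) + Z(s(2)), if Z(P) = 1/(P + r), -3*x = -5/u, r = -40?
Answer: 42816129/845 ≈ 50670.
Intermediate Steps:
x = -5/21 (x = -(-5)/(3*(-7)) = -(-5)*(-1)/(3*7) = -⅓*5/7 = -5/21 ≈ -0.23810)
s(O) = -5/21
Z(P) = 1/(-40 + P) (Z(P) = 1/(P - 40) = 1/(-40 + P))
(28507 + 22163) + Z(s(2)) = (28507 + 22163) + 1/(-40 - 5/21) = 50670 + 1/(-845/21) = 50670 - 21/845 = 42816129/845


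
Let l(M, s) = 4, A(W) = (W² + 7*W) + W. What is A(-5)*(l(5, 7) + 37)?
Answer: -615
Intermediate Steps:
A(W) = W² + 8*W
A(-5)*(l(5, 7) + 37) = (-5*(8 - 5))*(4 + 37) = -5*3*41 = -15*41 = -615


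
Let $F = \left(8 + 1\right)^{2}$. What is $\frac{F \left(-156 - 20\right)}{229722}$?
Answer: $- \frac{2376}{38287} \approx -0.062058$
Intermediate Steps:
$F = 81$ ($F = 9^{2} = 81$)
$\frac{F \left(-156 - 20\right)}{229722} = \frac{81 \left(-156 - 20\right)}{229722} = 81 \left(-156 + \left(-173 + 153\right)\right) \frac{1}{229722} = 81 \left(-156 - 20\right) \frac{1}{229722} = 81 \left(-176\right) \frac{1}{229722} = \left(-14256\right) \frac{1}{229722} = - \frac{2376}{38287}$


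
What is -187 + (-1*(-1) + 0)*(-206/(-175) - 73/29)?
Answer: -955826/5075 ≈ -188.34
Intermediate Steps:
-187 + (-1*(-1) + 0)*(-206/(-175) - 73/29) = -187 + (1 + 0)*(-206*(-1/175) - 73*1/29) = -187 + 1*(206/175 - 73/29) = -187 + 1*(-6801/5075) = -187 - 6801/5075 = -955826/5075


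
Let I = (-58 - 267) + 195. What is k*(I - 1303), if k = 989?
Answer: -1417237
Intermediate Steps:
I = -130 (I = -325 + 195 = -130)
k*(I - 1303) = 989*(-130 - 1303) = 989*(-1433) = -1417237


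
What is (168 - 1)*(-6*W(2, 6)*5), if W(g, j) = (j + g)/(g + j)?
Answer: -5010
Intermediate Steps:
W(g, j) = 1 (W(g, j) = (g + j)/(g + j) = 1)
(168 - 1)*(-6*W(2, 6)*5) = (168 - 1)*(-6*1*5) = 167*(-6*5) = 167*(-30) = -5010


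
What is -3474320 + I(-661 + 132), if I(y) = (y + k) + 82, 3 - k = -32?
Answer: -3474732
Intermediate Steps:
k = 35 (k = 3 - 1*(-32) = 3 + 32 = 35)
I(y) = 117 + y (I(y) = (y + 35) + 82 = (35 + y) + 82 = 117 + y)
-3474320 + I(-661 + 132) = -3474320 + (117 + (-661 + 132)) = -3474320 + (117 - 529) = -3474320 - 412 = -3474732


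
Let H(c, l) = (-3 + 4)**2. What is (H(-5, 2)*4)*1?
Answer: 4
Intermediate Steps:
H(c, l) = 1 (H(c, l) = 1**2 = 1)
(H(-5, 2)*4)*1 = (1*4)*1 = 4*1 = 4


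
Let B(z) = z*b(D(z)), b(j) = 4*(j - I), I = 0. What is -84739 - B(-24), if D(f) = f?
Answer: -87043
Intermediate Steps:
b(j) = 4*j (b(j) = 4*(j - 1*0) = 4*(j + 0) = 4*j)
B(z) = 4*z**2 (B(z) = z*(4*z) = 4*z**2)
-84739 - B(-24) = -84739 - 4*(-24)**2 = -84739 - 4*576 = -84739 - 1*2304 = -84739 - 2304 = -87043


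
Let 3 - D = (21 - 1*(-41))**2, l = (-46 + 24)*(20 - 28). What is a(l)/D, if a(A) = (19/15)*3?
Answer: -19/19205 ≈ -0.00098933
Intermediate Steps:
l = 176 (l = -22*(-8) = 176)
a(A) = 19/5 (a(A) = (19*(1/15))*3 = (19/15)*3 = 19/5)
D = -3841 (D = 3 - (21 - 1*(-41))**2 = 3 - (21 + 41)**2 = 3 - 1*62**2 = 3 - 1*3844 = 3 - 3844 = -3841)
a(l)/D = (19/5)/(-3841) = (19/5)*(-1/3841) = -19/19205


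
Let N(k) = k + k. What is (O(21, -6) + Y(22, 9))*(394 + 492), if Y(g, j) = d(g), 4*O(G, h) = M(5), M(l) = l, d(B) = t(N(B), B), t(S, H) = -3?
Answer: -3101/2 ≈ -1550.5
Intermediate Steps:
N(k) = 2*k
d(B) = -3
O(G, h) = 5/4 (O(G, h) = (¼)*5 = 5/4)
Y(g, j) = -3
(O(21, -6) + Y(22, 9))*(394 + 492) = (5/4 - 3)*(394 + 492) = -7/4*886 = -3101/2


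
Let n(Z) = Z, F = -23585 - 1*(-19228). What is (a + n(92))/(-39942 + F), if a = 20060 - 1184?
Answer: -18968/44299 ≈ -0.42818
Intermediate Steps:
a = 18876
F = -4357 (F = -23585 + 19228 = -4357)
(a + n(92))/(-39942 + F) = (18876 + 92)/(-39942 - 4357) = 18968/(-44299) = 18968*(-1/44299) = -18968/44299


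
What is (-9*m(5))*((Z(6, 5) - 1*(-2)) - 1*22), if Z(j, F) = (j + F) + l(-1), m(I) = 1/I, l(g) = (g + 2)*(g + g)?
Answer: 99/5 ≈ 19.800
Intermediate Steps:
l(g) = 2*g*(2 + g) (l(g) = (2 + g)*(2*g) = 2*g*(2 + g))
Z(j, F) = -2 + F + j (Z(j, F) = (j + F) + 2*(-1)*(2 - 1) = (F + j) + 2*(-1)*1 = (F + j) - 2 = -2 + F + j)
(-9*m(5))*((Z(6, 5) - 1*(-2)) - 1*22) = (-9/5)*(((-2 + 5 + 6) - 1*(-2)) - 1*22) = (-9*1/5)*((9 + 2) - 22) = -9*(11 - 22)/5 = -9/5*(-11) = 99/5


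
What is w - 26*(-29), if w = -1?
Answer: 753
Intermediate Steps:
w - 26*(-29) = -1 - 26*(-29) = -1 + 754 = 753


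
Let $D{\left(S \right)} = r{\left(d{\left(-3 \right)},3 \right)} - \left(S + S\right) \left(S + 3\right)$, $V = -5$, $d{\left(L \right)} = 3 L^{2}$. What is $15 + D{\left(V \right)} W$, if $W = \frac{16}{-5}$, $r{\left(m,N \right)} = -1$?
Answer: $\frac{411}{5} \approx 82.2$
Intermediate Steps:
$W = - \frac{16}{5}$ ($W = 16 \left(- \frac{1}{5}\right) = - \frac{16}{5} \approx -3.2$)
$D{\left(S \right)} = -1 - 2 S \left(3 + S\right)$ ($D{\left(S \right)} = -1 - \left(S + S\right) \left(S + 3\right) = -1 - 2 S \left(3 + S\right)$)
$15 + D{\left(V \right)} W = 15 + \left(-1 - -30 - 2 \left(-5\right)^{2}\right) \left(- \frac{16}{5}\right) = 15 + \left(-1 + 30 - 50\right) \left(- \frac{16}{5}\right) = 15 - - \frac{336}{5} = 15 + \frac{336}{5} = \frac{411}{5}$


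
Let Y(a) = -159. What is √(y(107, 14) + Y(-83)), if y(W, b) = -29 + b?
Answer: I*√174 ≈ 13.191*I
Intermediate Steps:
√(y(107, 14) + Y(-83)) = √((-29 + 14) - 159) = √(-15 - 159) = √(-174) = I*√174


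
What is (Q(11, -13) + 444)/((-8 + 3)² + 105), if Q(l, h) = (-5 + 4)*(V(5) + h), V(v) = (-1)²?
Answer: 228/65 ≈ 3.5077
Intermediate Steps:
V(v) = 1
Q(l, h) = -1 - h (Q(l, h) = (-5 + 4)*(1 + h) = -(1 + h) = -1 - h)
(Q(11, -13) + 444)/((-8 + 3)² + 105) = ((-1 - 1*(-13)) + 444)/((-8 + 3)² + 105) = ((-1 + 13) + 444)/((-5)² + 105) = (12 + 444)/(25 + 105) = 456/130 = 456*(1/130) = 228/65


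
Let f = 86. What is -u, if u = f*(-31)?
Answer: 2666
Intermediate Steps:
u = -2666 (u = 86*(-31) = -2666)
-u = -1*(-2666) = 2666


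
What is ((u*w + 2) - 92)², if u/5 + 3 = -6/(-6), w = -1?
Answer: 6400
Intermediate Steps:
u = -10 (u = -15 + 5*(-6/(-6)) = -15 + 5*(-6*(-⅙)) = -15 + 5*1 = -15 + 5 = -10)
((u*w + 2) - 92)² = ((-10*(-1) + 2) - 92)² = ((10 + 2) - 92)² = (12 - 92)² = (-80)² = 6400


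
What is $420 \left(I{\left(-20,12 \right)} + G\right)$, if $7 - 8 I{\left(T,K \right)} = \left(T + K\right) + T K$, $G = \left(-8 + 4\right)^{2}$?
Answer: $\frac{40215}{2} \approx 20108.0$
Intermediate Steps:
$G = 16$ ($G = \left(-4\right)^{2} = 16$)
$I{\left(T,K \right)} = \frac{7}{8} - \frac{K}{8} - \frac{T}{8} - \frac{K T}{8}$ ($I{\left(T,K \right)} = \frac{7}{8} - \frac{\left(T + K\right) + T K}{8} = \frac{7}{8} - \frac{\left(K + T\right) + K T}{8} = \frac{7}{8} - \frac{K + T + K T}{8} = \frac{7}{8} - \left(\frac{K}{8} + \frac{T}{8} + \frac{K T}{8}\right) = \frac{7}{8} - \frac{K}{8} - \frac{T}{8} - \frac{K T}{8}$)
$420 \left(I{\left(-20,12 \right)} + G\right) = 420 \left(\left(\frac{7}{8} - \frac{3}{2} - - \frac{5}{2} - \frac{3}{2} \left(-20\right)\right) + 16\right) = 420 \left(\left(\frac{7}{8} - \frac{3}{2} + \frac{5}{2} + 30\right) + 16\right) = 420 \left(\frac{255}{8} + 16\right) = 420 \cdot \frac{383}{8} = \frac{40215}{2}$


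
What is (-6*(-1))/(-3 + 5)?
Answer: 3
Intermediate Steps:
(-6*(-1))/(-3 + 5) = -6*(-1)/2 = 6*(1/2) = 3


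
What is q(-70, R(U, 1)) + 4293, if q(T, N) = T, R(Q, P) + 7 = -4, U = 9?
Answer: 4223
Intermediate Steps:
R(Q, P) = -11 (R(Q, P) = -7 - 4 = -11)
q(-70, R(U, 1)) + 4293 = -70 + 4293 = 4223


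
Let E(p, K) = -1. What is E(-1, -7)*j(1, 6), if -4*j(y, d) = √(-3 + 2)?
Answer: I/4 ≈ 0.25*I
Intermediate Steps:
j(y, d) = -I/4 (j(y, d) = -√(-3 + 2)/4 = -I/4)
E(-1, -7)*j(1, 6) = -(-1)*I/4 = I/4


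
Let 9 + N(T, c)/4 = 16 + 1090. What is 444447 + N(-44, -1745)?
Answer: 448835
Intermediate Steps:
N(T, c) = 4388 (N(T, c) = -36 + 4*(16 + 1090) = -36 + 4*1106 = -36 + 4424 = 4388)
444447 + N(-44, -1745) = 444447 + 4388 = 448835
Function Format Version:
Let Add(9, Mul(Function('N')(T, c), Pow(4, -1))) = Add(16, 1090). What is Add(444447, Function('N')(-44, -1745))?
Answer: 448835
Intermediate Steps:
Function('N')(T, c) = 4388 (Function('N')(T, c) = Add(-36, Mul(4, Add(16, 1090))) = Add(-36, Mul(4, 1106)) = Add(-36, 4424) = 4388)
Add(444447, Function('N')(-44, -1745)) = Add(444447, 4388) = 448835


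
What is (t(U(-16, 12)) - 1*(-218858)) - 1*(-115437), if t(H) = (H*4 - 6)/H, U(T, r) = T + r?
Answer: 668601/2 ≈ 3.3430e+5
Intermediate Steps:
t(H) = (-6 + 4*H)/H (t(H) = (4*H - 6)/H = (-6 + 4*H)/H)
(t(U(-16, 12)) - 1*(-218858)) - 1*(-115437) = ((4 - 6/(-16 + 12)) - 1*(-218858)) - 1*(-115437) = ((4 - 6/(-4)) + 218858) + 115437 = ((4 - 6*(-¼)) + 218858) + 115437 = ((4 + 3/2) + 218858) + 115437 = (11/2 + 218858) + 115437 = 437727/2 + 115437 = 668601/2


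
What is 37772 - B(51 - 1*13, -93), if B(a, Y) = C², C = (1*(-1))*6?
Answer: 37736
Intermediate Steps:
C = -6 (C = -1*6 = -6)
B(a, Y) = 36 (B(a, Y) = (-6)² = 36)
37772 - B(51 - 1*13, -93) = 37772 - 1*36 = 37772 - 36 = 37736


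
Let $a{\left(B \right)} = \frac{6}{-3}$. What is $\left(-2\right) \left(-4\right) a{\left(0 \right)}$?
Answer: $-16$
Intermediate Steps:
$a{\left(B \right)} = -2$ ($a{\left(B \right)} = 6 \left(- \frac{1}{3}\right) = -2$)
$\left(-2\right) \left(-4\right) a{\left(0 \right)} = \left(-2\right) \left(-4\right) \left(-2\right) = 8 \left(-2\right) = -16$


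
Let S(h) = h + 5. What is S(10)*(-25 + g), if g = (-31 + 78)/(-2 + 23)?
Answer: -2390/7 ≈ -341.43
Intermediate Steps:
S(h) = 5 + h
g = 47/21 ≈ 2.2381
S(10)*(-25 + g) = (5 + 10)*(-25 + 47/21) = 15*(-478/21) = -2390/7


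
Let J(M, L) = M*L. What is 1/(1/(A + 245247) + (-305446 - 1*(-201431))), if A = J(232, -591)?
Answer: -108135/11247662024 ≈ -9.6140e-6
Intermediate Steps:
J(M, L) = L*M
A = -137112 (A = -591*232 = -137112)
1/(1/(A + 245247) + (-305446 - 1*(-201431))) = 1/(1/(-137112 + 245247) + (-305446 - 1*(-201431))) = 1/(1/108135 + (-305446 + 201431)) = 1/(1/108135 - 104015) = 1/(-11247662024/108135) = -108135/11247662024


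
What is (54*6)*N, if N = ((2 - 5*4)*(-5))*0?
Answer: 0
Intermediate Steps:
N = 0 (N = ((2 - 20)*(-5))*0 = -18*(-5)*0 = 90*0 = 0)
(54*6)*N = (54*6)*0 = 324*0 = 0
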